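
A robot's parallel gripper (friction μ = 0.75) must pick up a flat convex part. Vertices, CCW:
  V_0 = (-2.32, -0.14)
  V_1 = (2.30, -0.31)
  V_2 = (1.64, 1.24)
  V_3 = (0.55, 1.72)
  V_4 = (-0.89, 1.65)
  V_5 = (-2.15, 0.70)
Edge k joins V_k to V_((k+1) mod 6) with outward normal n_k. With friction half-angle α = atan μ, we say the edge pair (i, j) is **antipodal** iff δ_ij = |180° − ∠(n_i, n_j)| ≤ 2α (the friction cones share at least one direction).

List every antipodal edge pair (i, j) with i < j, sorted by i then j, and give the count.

α = atan 0.75 = 36.87°;  2α = 73.74°
n_0 = (-0.0368, -0.9993)
n_1 = (+0.9201, +0.3918)
n_2 = (+0.4030, +0.9152)
n_3 = (-0.0486, +0.9988)
n_4 = (-0.6020, +0.7985)
n_5 = (-0.9801, +0.1984)
  (0,1): δ = 64.83°  ✓
  (0,2): δ = 21.66°  ✓
  (0,3): δ = 4.89°  ✓
  (0,4): δ = 39.12°  ✓
  (0,5): δ = 80.67°  ·
  (1,2): δ = 136.83°  ·
  (1,3): δ = 110.28°  ·
  (1,4): δ = 76.05°  ·
  (1,5): δ = 34.51°  ✓
  (2,3): δ = 153.45°  ·
  (2,4): δ = 119.22°  ·
  (2,5): δ = 77.67°  ·
  (3,4): δ = 145.77°  ·
  (3,5): δ = 104.22°  ·
  (4,5): δ = 138.46°  ·
antipodal pairs: 5

count = 5; pairs: (0,1), (0,2), (0,3), (0,4), (1,5)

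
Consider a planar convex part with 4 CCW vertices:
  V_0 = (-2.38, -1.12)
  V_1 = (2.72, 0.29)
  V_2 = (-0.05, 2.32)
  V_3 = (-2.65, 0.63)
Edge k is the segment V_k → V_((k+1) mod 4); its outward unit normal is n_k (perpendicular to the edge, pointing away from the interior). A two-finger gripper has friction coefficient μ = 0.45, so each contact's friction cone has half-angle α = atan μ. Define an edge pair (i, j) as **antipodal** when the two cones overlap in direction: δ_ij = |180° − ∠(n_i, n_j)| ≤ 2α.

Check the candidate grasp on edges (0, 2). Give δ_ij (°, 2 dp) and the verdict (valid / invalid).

α = atan 0.45 = 24.23°;  2α = 48.46°
edge 0: e_0 = (+5.10, +1.41);  n_0 = (+0.2665, -0.9638)
edge 2: e_2 = (-2.60, -1.69);  n_2 = (-0.5450, +0.8384)
∠(n_0, n_2) = 162.43°
δ = |180° − 162.43°| = 17.57°
17.57° ≤ 2α = 48.46°  →  valid

δ = 17.57°, valid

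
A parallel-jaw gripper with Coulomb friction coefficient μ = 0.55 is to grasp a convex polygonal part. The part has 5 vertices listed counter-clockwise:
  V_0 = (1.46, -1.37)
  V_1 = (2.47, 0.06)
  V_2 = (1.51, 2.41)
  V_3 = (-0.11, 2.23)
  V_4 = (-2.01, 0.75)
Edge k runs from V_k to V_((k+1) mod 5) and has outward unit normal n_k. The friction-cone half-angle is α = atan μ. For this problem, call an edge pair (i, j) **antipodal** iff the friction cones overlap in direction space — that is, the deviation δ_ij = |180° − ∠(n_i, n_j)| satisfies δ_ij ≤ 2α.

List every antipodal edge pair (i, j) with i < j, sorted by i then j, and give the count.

count = 4; pairs: (0,2), (0,3), (1,4), (2,4)

α = atan 0.55 = 28.81°;  2α = 57.62°
n_0 = (+0.8168, -0.5769)
n_1 = (+0.9257, +0.3782)
n_2 = (-0.1104, +0.9939)
n_3 = (-0.6145, +0.7889)
n_4 = (-0.5214, -0.8533)
  (0,1): δ = 122.55°  ·
  (0,2): δ = 48.43°  ✓
  (0,3): δ = 16.85°  ✓
  (0,4): δ = 93.81°  ·
  (1,2): δ = 105.88°  ·
  (1,3): δ = 74.30°  ·
  (1,4): δ = 36.36°  ✓
  (2,3): δ = 148.42°  ·
  (2,4): δ = 37.76°  ✓
  (3,4): δ = 69.34°  ·
antipodal pairs: 4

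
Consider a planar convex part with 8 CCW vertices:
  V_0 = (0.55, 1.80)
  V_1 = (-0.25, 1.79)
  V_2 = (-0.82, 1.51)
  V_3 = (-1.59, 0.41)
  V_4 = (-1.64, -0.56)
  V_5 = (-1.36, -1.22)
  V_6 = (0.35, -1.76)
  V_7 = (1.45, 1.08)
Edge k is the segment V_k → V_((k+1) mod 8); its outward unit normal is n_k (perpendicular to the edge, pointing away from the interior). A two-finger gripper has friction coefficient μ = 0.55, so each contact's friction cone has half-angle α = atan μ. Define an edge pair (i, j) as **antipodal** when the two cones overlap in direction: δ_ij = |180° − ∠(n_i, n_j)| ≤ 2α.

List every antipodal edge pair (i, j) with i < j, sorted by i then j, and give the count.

count = 9; pairs: (0,5), (1,5), (1,6), (2,6), (3,6), (3,7), (4,6), (4,7), (5,7)

α = atan 0.55 = 28.81°;  2α = 57.62°
n_0 = (-0.0125, +0.9999)
n_1 = (-0.4409, +0.8976)
n_2 = (-0.8192, +0.5735)
n_3 = (-0.9987, +0.0515)
n_4 = (-0.9206, -0.3905)
n_5 = (-0.3011, -0.9536)
n_6 = (+0.9325, -0.3612)
n_7 = (+0.6247, +0.7809)
  (0,1): δ = 154.55°  ·
  (0,2): δ = 125.71°  ·
  (0,3): δ = 93.67°  ·
  (0,4): δ = 67.73°  ·
  (0,5): δ = 18.24°  ✓
  (0,6): δ = 68.11°  ·
  (0,7): δ = 140.62°  ·
  (1,2): δ = 151.15°  ·
  (1,3): δ = 119.11°  ·
  (1,4): δ = 93.17°  ·
  (1,5): δ = 43.69°  ✓
  (1,6): δ = 42.67°  ✓
  (1,7): δ = 115.18°  ·
  (2,3): δ = 147.96°  ·
  (2,4): δ = 122.02°  ·
  (2,5): δ = 72.53°  ·
  (2,6): δ = 13.82°  ✓
  (2,7): δ = 86.33°  ·
  (3,4): δ = 154.06°  ·
  (3,5): δ = 104.57°  ·
  (3,6): δ = 18.22°  ✓
  (3,7): δ = 54.29°  ✓
  (4,5): δ = 130.51°  ·
  (4,6): δ = 44.16°  ✓
  (4,7): δ = 28.35°  ✓
  (5,6): δ = 93.65°  ·
  (5,7): δ = 21.13°  ✓
  (6,7): δ = 107.49°  ·
antipodal pairs: 9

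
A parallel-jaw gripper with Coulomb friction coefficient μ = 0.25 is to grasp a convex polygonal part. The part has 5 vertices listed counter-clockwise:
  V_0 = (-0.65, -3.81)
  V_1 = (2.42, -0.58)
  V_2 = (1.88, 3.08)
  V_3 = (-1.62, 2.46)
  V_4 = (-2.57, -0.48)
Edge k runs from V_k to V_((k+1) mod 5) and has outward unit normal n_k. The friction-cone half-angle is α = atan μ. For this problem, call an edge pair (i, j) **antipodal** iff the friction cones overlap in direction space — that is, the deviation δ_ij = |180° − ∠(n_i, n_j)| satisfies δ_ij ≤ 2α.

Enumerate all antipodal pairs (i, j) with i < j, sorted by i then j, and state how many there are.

α = atan 0.25 = 14.04°;  2α = 28.07°
n_0 = (+0.7248, -0.6889)
n_1 = (+0.9893, +0.1460)
n_2 = (-0.1744, +0.9847)
n_3 = (-0.9516, +0.3075)
n_4 = (-0.8663, -0.4995)
  (0,1): δ = 128.06°  ·
  (0,2): δ = 36.41°  ·
  (0,3): δ = 25.64°  ✓
  (0,4): δ = 73.51°  ·
  (1,2): δ = 88.35°  ·
  (1,3): δ = 26.30°  ✓
  (1,4): δ = 21.57°  ✓
  (2,3): δ = 117.95°  ·
  (2,4): δ = 70.08°  ·
  (3,4): δ = 132.13°  ·
antipodal pairs: 3

count = 3; pairs: (0,3), (1,3), (1,4)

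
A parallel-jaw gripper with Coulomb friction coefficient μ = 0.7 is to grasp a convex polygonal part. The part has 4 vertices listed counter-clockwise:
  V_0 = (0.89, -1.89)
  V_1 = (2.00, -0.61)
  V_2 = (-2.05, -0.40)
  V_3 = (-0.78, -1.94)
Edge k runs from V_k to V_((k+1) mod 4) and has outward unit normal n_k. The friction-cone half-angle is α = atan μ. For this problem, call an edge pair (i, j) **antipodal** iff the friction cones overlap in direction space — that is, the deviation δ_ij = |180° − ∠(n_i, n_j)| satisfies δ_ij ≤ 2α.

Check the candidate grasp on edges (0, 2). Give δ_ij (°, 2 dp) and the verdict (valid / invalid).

δ = 80.44°, invalid

α = atan 0.7 = 34.99°;  2α = 69.98°
edge 0: e_0 = (+1.11, +1.28);  n_0 = (+0.7555, -0.6552)
edge 2: e_2 = (+1.27, -1.54);  n_2 = (-0.7715, -0.6362)
∠(n_0, n_2) = 99.56°
δ = |180° − 99.56°| = 80.44°
80.44° > 2α = 69.98°  →  invalid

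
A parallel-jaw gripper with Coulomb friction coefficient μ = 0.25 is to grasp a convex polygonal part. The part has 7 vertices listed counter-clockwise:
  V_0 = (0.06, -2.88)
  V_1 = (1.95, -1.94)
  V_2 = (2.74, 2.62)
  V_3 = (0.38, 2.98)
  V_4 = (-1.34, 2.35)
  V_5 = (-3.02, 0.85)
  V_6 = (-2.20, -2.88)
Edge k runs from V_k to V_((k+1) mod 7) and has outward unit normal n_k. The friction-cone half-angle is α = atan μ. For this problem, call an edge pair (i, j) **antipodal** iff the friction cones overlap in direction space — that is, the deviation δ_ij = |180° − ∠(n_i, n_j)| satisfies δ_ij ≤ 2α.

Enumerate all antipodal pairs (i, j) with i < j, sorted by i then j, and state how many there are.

count = 5; pairs: (0,3), (0,4), (1,5), (2,6), (3,6)

α = atan 0.25 = 14.04°;  2α = 28.07°
n_0 = (+0.4453, -0.8954)
n_1 = (+0.9853, -0.1707)
n_2 = (+0.1508, +0.9886)
n_3 = (-0.3439, +0.9390)
n_4 = (-0.6660, +0.7459)
n_5 = (-0.9767, -0.2147)
n_6 = (+0.0000, -1.0000)
  (0,1): δ = 126.27°  ·
  (0,2): δ = 35.12°  ·
  (0,3): δ = 6.33°  ✓
  (0,4): δ = 15.32°  ✓
  (0,5): δ = 75.95°  ·
  (0,6): δ = 153.56°  ·
  (1,2): δ = 88.84°  ·
  (1,3): δ = 60.05°  ·
  (1,4): δ = 38.41°  ·
  (1,5): δ = 22.23°  ✓
  (1,6): δ = 99.83°  ·
  (2,3): δ = 151.21°  ·
  (2,4): δ = 129.57°  ·
  (2,5): δ = 68.93°  ·
  (2,6): δ = 8.67°  ✓
  (3,4): δ = 158.36°  ·
  (3,5): δ = 97.72°  ·
  (3,6): δ = 20.12°  ✓
  (4,5): δ = 119.36°  ·
  (4,6): δ = 41.76°  ·
  (5,6): δ = 102.40°  ·
antipodal pairs: 5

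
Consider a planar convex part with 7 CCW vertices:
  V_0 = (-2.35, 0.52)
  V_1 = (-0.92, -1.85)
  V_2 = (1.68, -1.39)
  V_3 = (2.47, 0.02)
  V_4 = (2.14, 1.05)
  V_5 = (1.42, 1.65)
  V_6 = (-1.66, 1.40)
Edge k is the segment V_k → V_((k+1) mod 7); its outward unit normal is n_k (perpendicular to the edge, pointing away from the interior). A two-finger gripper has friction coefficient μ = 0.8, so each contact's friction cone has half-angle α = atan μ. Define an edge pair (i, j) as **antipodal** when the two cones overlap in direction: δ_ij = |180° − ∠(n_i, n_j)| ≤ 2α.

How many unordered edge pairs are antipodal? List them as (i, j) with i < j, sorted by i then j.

count = 10; pairs: (0,2), (0,3), (0,4), (0,5), (1,4), (1,5), (1,6), (2,5), (2,6), (3,6)

α = atan 0.8 = 38.66°;  2α = 77.32°
n_0 = (-0.8562, -0.5166)
n_1 = (+0.1742, -0.9847)
n_2 = (+0.8724, -0.4888)
n_3 = (+0.9523, +0.3051)
n_4 = (+0.6402, +0.7682)
n_5 = (-0.0809, +0.9967)
n_6 = (-0.7869, +0.6170)
  (0,1): δ = 111.07°  ·
  (0,2): δ = 60.37°  ✓
  (0,3): δ = 13.34°  ✓
  (0,4): δ = 19.09°  ✓
  (0,5): δ = 63.53°  ✓
  (0,6): δ = 110.79°  ·
  (1,2): δ = 129.29°  ·
  (1,3): δ = 82.27°  ·
  (1,4): δ = 49.84°  ✓
  (1,5): δ = 5.39°  ✓
  (1,6): δ = 41.87°  ✓
  (2,3): δ = 132.97°  ·
  (2,4): δ = 100.54°  ·
  (2,5): δ = 56.10°  ✓
  (2,6): δ = 8.84°  ✓
  (3,4): δ = 147.57°  ·
  (3,5): δ = 103.12°  ·
  (3,6): δ = 55.86°  ✓
  (4,5): δ = 135.55°  ·
  (4,6): δ = 88.29°  ·
  (5,6): δ = 132.74°  ·
antipodal pairs: 10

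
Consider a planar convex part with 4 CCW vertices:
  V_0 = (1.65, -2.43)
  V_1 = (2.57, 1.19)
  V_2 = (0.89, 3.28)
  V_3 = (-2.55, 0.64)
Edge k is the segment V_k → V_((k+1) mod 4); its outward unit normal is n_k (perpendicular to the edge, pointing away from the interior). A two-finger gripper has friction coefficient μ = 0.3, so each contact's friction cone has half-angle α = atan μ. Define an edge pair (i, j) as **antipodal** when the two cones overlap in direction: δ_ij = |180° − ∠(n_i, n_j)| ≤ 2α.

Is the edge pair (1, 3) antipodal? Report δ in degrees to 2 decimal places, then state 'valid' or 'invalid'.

δ = 15.04°, valid

α = atan 0.3 = 16.70°;  2α = 33.40°
edge 1: e_1 = (-1.68, +2.09);  n_1 = (+0.7794, +0.6265)
edge 3: e_3 = (+4.20, -3.07);  n_3 = (-0.5901, -0.8073)
∠(n_1, n_3) = 164.96°
δ = |180° − 164.96°| = 15.04°
15.04° ≤ 2α = 33.40°  →  valid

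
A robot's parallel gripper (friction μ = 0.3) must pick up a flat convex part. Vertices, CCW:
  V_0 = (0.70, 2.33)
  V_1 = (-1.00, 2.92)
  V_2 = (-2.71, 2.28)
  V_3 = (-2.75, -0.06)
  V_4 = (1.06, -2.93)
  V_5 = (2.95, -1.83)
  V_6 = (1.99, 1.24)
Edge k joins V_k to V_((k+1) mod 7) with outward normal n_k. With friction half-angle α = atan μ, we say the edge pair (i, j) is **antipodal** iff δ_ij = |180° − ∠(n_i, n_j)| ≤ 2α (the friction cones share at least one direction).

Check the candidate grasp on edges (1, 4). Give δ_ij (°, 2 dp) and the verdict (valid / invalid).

α = atan 0.3 = 16.70°;  2α = 33.40°
edge 1: e_1 = (-1.71, -0.64);  n_1 = (-0.3505, +0.9366)
edge 4: e_4 = (+1.89, +1.10);  n_4 = (+0.5030, -0.8643)
∠(n_1, n_4) = 170.32°
δ = |180° − 170.32°| = 9.68°
9.68° ≤ 2α = 33.40°  →  valid

δ = 9.68°, valid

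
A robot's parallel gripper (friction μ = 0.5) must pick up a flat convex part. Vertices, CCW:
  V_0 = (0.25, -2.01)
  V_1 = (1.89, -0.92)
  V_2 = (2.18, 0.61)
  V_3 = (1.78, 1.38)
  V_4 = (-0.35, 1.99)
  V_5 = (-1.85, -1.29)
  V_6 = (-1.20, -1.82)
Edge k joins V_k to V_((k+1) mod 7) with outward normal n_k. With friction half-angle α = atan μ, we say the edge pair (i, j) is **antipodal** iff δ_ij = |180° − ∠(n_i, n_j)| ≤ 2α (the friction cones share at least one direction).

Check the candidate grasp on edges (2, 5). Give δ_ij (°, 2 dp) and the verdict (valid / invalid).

δ = 23.36°, valid

α = atan 0.5 = 26.57°;  2α = 53.13°
edge 2: e_2 = (-0.40, +0.77);  n_2 = (+0.8874, +0.4610)
edge 5: e_5 = (+0.65, -0.53);  n_5 = (-0.6319, -0.7750)
∠(n_2, n_5) = 156.64°
δ = |180° − 156.64°| = 23.36°
23.36° ≤ 2α = 53.13°  →  valid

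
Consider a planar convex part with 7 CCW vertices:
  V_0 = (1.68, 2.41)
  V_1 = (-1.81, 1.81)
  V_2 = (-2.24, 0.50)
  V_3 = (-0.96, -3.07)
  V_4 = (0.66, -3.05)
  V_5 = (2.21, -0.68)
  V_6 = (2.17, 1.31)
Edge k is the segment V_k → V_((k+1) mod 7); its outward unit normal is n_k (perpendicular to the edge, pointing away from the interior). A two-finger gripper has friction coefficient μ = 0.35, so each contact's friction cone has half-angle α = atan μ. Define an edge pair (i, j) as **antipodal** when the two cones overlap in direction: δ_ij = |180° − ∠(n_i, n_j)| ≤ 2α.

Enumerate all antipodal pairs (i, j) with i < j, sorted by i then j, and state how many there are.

α = atan 0.35 = 19.29°;  2α = 38.58°
n_0 = (-0.1694, +0.9855)
n_1 = (-0.9501, +0.3119)
n_2 = (-0.9413, -0.3375)
n_3 = (+0.0123, -0.9999)
n_4 = (+0.8369, -0.5473)
n_5 = (+0.9998, +0.0201)
n_6 = (+0.9135, +0.4069)
  (0,1): δ = 117.93°  ·
  (0,2): δ = 80.03°  ·
  (0,3): δ = 9.05°  ✓
  (0,4): δ = 47.06°  ·
  (0,5): δ = 81.40°  ·
  (0,6): δ = 104.26°  ·
  (1,2): δ = 142.10°  ·
  (1,3): δ = 71.12°  ·
  (1,4): δ = 15.01°  ✓
  (1,5): δ = 19.32°  ✓
  (1,6): δ = 42.18°  ·
  (2,3): δ = 109.02°  ·
  (2,4): δ = 52.91°  ·
  (2,5): δ = 18.57°  ✓
  (2,6): δ = 4.29°  ✓
  (3,4): δ = 123.89°  ·
  (3,5): δ = 89.56°  ·
  (3,6): δ = 66.70°  ·
  (4,5): δ = 145.66°  ·
  (4,6): δ = 122.80°  ·
  (5,6): δ = 157.14°  ·
antipodal pairs: 5

count = 5; pairs: (0,3), (1,4), (1,5), (2,5), (2,6)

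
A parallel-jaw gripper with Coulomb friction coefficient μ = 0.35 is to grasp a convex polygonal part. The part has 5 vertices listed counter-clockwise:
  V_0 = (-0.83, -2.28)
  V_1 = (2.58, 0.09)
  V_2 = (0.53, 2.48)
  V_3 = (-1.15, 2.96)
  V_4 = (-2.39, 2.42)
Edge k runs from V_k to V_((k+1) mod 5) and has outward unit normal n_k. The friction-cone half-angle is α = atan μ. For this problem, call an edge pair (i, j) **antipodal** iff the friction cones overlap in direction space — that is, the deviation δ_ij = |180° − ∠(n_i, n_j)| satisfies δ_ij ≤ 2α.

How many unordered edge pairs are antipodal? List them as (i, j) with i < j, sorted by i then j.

count = 2; pairs: (0,3), (1,4)

α = atan 0.35 = 19.29°;  2α = 38.58°
n_0 = (+0.5707, -0.8212)
n_1 = (+0.7590, +0.6511)
n_2 = (+0.2747, +0.9615)
n_3 = (-0.3993, +0.9168)
n_4 = (-0.9491, -0.3150)
  (0,1): δ = 84.18°  ·
  (0,2): δ = 50.75°  ·
  (0,3): δ = 11.27°  ✓
  (0,4): δ = 73.56°  ·
  (1,2): δ = 146.57°  ·
  (1,3): δ = 107.09°  ·
  (1,4): δ = 22.26°  ✓
  (2,3): δ = 140.52°  ·
  (2,4): δ = 55.69°  ·
  (3,4): δ = 95.17°  ·
antipodal pairs: 2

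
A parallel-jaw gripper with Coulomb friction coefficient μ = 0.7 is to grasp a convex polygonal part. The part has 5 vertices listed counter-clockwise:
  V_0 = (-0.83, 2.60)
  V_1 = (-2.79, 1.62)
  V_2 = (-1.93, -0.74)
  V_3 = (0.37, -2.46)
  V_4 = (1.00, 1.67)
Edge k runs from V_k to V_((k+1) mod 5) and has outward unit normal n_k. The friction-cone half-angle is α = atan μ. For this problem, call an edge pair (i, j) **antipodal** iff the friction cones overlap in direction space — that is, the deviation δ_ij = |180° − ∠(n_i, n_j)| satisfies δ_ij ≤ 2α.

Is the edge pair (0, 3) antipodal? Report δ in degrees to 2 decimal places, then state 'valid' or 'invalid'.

α = atan 0.7 = 34.99°;  2α = 69.98°
edge 0: e_0 = (-1.96, -0.98);  n_0 = (-0.4472, +0.8944)
edge 3: e_3 = (+0.63, +4.13);  n_3 = (+0.9886, -0.1508)
∠(n_0, n_3) = 125.24°
δ = |180° − 125.24°| = 54.76°
54.76° ≤ 2α = 69.98°  →  valid

δ = 54.76°, valid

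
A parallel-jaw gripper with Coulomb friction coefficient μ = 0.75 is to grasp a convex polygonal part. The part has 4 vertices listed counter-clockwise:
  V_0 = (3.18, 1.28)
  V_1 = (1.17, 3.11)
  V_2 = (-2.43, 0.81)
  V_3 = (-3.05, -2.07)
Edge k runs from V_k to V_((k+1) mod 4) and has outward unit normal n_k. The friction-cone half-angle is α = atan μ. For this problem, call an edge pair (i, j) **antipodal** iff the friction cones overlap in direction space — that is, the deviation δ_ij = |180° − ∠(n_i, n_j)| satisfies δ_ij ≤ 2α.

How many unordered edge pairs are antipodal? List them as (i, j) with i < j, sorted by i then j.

α = atan 0.75 = 36.87°;  2α = 73.74°
n_0 = (+0.6732, +0.7394)
n_1 = (-0.5384, +0.8427)
n_2 = (-0.9776, +0.2105)
n_3 = (+0.4736, -0.8807)
  (0,1): δ = 105.11°  ·
  (0,2): δ = 59.83°  ✓
  (0,3): δ = 70.58°  ✓
  (1,2): δ = 134.72°  ·
  (1,3): δ = 4.31°  ✓
  (2,3): δ = 49.58°  ✓
antipodal pairs: 4

count = 4; pairs: (0,2), (0,3), (1,3), (2,3)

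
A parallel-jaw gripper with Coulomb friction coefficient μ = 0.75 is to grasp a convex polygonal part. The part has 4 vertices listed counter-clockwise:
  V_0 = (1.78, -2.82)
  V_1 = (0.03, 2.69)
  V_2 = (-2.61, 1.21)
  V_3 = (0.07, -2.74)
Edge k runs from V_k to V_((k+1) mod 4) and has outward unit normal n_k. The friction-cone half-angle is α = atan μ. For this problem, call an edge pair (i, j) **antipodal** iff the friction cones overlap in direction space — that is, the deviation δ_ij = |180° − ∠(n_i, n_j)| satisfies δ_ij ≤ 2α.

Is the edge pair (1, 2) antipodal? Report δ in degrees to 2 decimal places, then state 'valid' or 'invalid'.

α = atan 0.75 = 36.87°;  2α = 73.74°
edge 1: e_1 = (-2.64, -1.48);  n_1 = (-0.4890, +0.8723)
edge 2: e_2 = (+2.68, -3.95);  n_2 = (-0.8275, -0.5615)
∠(n_1, n_2) = 94.88°
δ = |180° − 94.88°| = 85.12°
85.12° > 2α = 73.74°  →  invalid

δ = 85.12°, invalid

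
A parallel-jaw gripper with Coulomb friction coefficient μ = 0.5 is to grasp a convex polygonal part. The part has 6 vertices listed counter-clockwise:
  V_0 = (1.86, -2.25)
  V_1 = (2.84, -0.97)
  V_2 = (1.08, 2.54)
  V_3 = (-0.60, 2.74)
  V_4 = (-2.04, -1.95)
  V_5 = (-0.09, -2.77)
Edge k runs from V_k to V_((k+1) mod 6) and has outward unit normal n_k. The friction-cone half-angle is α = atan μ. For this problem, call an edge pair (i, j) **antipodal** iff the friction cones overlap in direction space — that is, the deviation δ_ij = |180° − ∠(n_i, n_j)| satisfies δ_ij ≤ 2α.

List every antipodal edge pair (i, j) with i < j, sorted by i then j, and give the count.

count = 5; pairs: (0,3), (1,3), (1,4), (2,4), (2,5)

α = atan 0.5 = 26.57°;  2α = 53.13°
n_0 = (+0.7940, -0.6079)
n_1 = (+0.8939, +0.4482)
n_2 = (+0.1182, +0.9930)
n_3 = (-0.9560, +0.2935)
n_4 = (-0.3876, -0.9218)
n_5 = (+0.2577, -0.9662)
  (0,1): δ = 115.93°  ·
  (0,2): δ = 59.35°  ·
  (0,3): δ = 20.37°  ✓
  (0,4): δ = 104.63°  ·
  (0,5): δ = 142.37°  ·
  (1,2): δ = 123.42°  ·
  (1,3): δ = 43.70°  ✓
  (1,4): δ = 40.56°  ✓
  (1,5): δ = 78.30°  ·
  (2,3): δ = 100.28°  ·
  (2,4): δ = 16.02°  ✓
  (2,5): δ = 21.72°  ✓
  (3,4): δ = 95.74°  ·
  (3,5): δ = 58.00°  ·
  (4,5): δ = 142.26°  ·
antipodal pairs: 5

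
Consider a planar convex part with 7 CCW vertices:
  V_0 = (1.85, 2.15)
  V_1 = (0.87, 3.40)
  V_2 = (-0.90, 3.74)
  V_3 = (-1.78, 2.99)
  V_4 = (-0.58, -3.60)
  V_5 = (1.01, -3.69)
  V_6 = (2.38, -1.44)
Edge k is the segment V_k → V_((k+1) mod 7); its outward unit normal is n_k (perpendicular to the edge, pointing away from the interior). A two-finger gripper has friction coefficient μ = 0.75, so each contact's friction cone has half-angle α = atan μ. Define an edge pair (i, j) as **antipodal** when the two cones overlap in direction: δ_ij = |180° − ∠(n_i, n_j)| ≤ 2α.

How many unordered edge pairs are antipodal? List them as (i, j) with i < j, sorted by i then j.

count = 10; pairs: (0,3), (0,4), (1,3), (1,4), (1,5), (2,4), (2,5), (2,6), (3,5), (3,6)

α = atan 0.75 = 36.87°;  2α = 73.74°
n_0 = (+0.7870, +0.6170)
n_1 = (+0.1886, +0.9820)
n_2 = (-0.6487, +0.7611)
n_3 = (-0.9838, -0.1791)
n_4 = (-0.0565, -0.9984)
n_5 = (+0.8541, -0.5201)
n_6 = (+0.9893, +0.1460)
  (0,1): δ = 138.97°  ·
  (0,2): δ = 87.66°  ·
  (0,3): δ = 27.78°  ✓
  (0,4): δ = 48.66°  ✓
  (0,5): δ = 110.57°  ·
  (0,6): δ = 150.30°  ·
  (1,2): δ = 128.69°  ·
  (1,3): δ = 68.81°  ✓
  (1,4): δ = 7.63°  ✓
  (1,5): δ = 69.54°  ✓
  (1,6): δ = 109.27°  ·
  (2,3): δ = 120.12°  ·
  (2,4): δ = 43.68°  ✓
  (2,5): δ = 18.22°  ✓
  (2,6): δ = 57.96°  ✓
  (3,4): δ = 103.56°  ·
  (3,5): δ = 41.66°  ✓
  (3,6): δ = 1.92°  ✓
  (4,5): δ = 118.10°  ·
  (4,6): δ = 78.36°  ·
  (5,6): δ = 140.27°  ·
antipodal pairs: 10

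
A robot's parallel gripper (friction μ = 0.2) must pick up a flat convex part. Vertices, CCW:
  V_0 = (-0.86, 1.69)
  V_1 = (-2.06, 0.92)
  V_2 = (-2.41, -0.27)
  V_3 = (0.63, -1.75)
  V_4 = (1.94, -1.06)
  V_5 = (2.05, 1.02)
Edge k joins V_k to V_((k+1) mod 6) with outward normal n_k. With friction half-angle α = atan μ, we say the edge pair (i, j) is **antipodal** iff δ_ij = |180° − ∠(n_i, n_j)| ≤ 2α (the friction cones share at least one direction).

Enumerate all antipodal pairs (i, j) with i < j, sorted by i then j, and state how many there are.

count = 3; pairs: (0,3), (1,4), (2,5)

α = atan 0.2 = 11.31°;  2α = 22.62°
n_0 = (-0.5400, +0.8416)
n_1 = (-0.9594, +0.2822)
n_2 = (-0.4377, -0.8991)
n_3 = (+0.4660, -0.8848)
n_4 = (+0.9986, -0.0528)
n_5 = (+0.2244, +0.9745)
  (0,1): δ = 139.08°  ·
  (0,2): δ = 58.65°  ·
  (0,3): δ = 4.91°  ✓
  (0,4): δ = 54.29°  ·
  (0,5): δ = 134.35°  ·
  (1,2): δ = 99.57°  ·
  (1,3): δ = 45.83°  ·
  (1,4): δ = 13.36°  ✓
  (1,5): δ = 93.42°  ·
  (2,3): δ = 126.26°  ·
  (2,4): δ = 67.07°  ·
  (2,5): δ = 12.99°  ✓
  (3,4): δ = 120.80°  ·
  (3,5): δ = 40.74°  ·
  (4,5): δ = 99.94°  ·
antipodal pairs: 3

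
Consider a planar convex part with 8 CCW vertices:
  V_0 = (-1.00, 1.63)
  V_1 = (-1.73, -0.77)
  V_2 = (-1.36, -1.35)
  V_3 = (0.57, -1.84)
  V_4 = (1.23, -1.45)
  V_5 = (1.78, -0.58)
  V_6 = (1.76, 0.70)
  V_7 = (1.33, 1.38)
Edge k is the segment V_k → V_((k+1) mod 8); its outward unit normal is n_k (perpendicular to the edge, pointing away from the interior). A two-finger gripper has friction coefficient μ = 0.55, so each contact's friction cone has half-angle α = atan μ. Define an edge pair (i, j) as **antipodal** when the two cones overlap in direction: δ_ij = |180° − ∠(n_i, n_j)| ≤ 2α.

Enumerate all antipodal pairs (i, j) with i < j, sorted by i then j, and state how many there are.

α = atan 0.55 = 28.81°;  2α = 57.62°
n_0 = (-0.9567, +0.2910)
n_1 = (-0.8431, -0.5378)
n_2 = (-0.2461, -0.9692)
n_3 = (+0.5087, -0.8609)
n_4 = (+0.8453, -0.5344)
n_5 = (+0.9999, +0.0156)
n_6 = (+0.8452, +0.5345)
n_7 = (+0.1067, +0.9943)
  (0,1): δ = 130.55°  ·
  (0,2): δ = 87.33°  ·
  (0,3): δ = 42.50°  ✓
  (0,4): δ = 15.38°  ✓
  (0,5): δ = 17.81°  ✓
  (0,6): δ = 49.23°  ✓
  (0,7): δ = 100.79°  ·
  (1,2): δ = 136.78°  ·
  (1,3): δ = 91.96°  ·
  (1,4): δ = 64.84°  ·
  (1,5): δ = 31.64°  ✓
  (1,6): δ = 0.23°  ✓
  (1,7): δ = 51.34°  ✓
  (2,3): δ = 135.18°  ·
  (2,4): δ = 108.05°  ·
  (2,5): δ = 74.86°  ·
  (2,6): δ = 43.45°  ✓
  (2,7): δ = 8.12°  ✓
  (3,4): δ = 152.88°  ·
  (3,5): δ = 119.68°  ·
  (3,6): δ = 88.27°  ·
  (3,7): δ = 36.70°  ✓
  (4,5): δ = 146.80°  ·
  (4,6): δ = 115.39°  ·
  (4,7): δ = 63.82°  ·
  (5,6): δ = 148.59°  ·
  (5,7): δ = 97.02°  ·
  (6,7): δ = 128.43°  ·
antipodal pairs: 10

count = 10; pairs: (0,3), (0,4), (0,5), (0,6), (1,5), (1,6), (1,7), (2,6), (2,7), (3,7)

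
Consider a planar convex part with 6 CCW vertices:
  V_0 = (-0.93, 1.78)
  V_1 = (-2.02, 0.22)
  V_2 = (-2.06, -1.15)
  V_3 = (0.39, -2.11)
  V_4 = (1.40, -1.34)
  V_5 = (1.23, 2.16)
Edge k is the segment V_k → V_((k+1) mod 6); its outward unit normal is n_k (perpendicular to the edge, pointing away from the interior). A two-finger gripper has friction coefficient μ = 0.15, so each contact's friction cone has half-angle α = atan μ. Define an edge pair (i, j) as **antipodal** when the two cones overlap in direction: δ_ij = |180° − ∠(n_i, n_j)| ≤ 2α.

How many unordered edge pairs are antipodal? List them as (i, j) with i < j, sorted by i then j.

α = atan 0.15 = 8.53°;  2α = 17.06°
n_0 = (-0.8197, +0.5728)
n_1 = (-0.9996, +0.0292)
n_2 = (-0.3648, -0.9311)
n_3 = (+0.6063, -0.7953)
n_4 = (+0.9988, +0.0485)
n_5 = (-0.1733, +0.9849)
  (0,1): δ = 146.73°  ·
  (0,2): δ = 76.45°  ·
  (0,3): δ = 17.74°  ·
  (0,4): δ = 37.72°  ·
  (0,5): δ = 134.92°  ·
  (1,2): δ = 109.72°  ·
  (1,3): δ = 51.01°  ·
  (1,4): δ = 4.45°  ✓
  (1,5): δ = 101.65°  ·
  (2,3): δ = 121.28°  ·
  (2,4): δ = 65.82°  ·
  (2,5): δ = 31.37°  ·
  (3,4): δ = 124.54°  ·
  (3,5): δ = 27.34°  ·
  (4,5): δ = 82.80°  ·
antipodal pairs: 1

count = 1; pairs: (1,4)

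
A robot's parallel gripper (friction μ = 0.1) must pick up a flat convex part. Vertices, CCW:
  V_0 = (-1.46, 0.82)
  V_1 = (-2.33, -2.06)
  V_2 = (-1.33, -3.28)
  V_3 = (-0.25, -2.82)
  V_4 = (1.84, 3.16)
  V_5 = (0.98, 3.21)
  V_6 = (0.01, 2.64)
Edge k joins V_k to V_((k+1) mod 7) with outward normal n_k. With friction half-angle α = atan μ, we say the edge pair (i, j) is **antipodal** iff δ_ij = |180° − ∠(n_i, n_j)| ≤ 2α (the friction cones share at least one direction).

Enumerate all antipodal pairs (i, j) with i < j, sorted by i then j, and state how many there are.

α = atan 0.1 = 5.71°;  2α = 11.42°
n_0 = (-0.9573, +0.2892)
n_1 = (-0.7734, -0.6339)
n_2 = (+0.3919, -0.9200)
n_3 = (+0.9440, -0.3299)
n_4 = (+0.0580, +0.9983)
n_5 = (-0.5066, +0.8622)
n_6 = (-0.7779, +0.6283)
  (0,1): δ = 123.85°  ·
  (0,2): δ = 50.12°  ·
  (0,3): δ = 2.46°  ✓
  (0,4): δ = 103.48°  ·
  (0,5): δ = 137.25°  ·
  (0,6): δ = 157.88°  ·
  (1,2): δ = 106.27°  ·
  (1,3): δ = 58.60°  ·
  (1,4): δ = 47.33°  ·
  (1,5): δ = 81.10°  ·
  (1,6): δ = 101.73°  ·
  (2,3): δ = 132.33°  ·
  (2,4): δ = 26.40°  ·
  (2,5): δ = 7.37°  ✓
  (2,6): δ = 28.00°  ·
  (3,4): δ = 74.06°  ·
  (3,5): δ = 40.30°  ·
  (3,6): δ = 19.66°  ·
  (4,5): δ = 146.23°  ·
  (4,6): δ = 125.60°  ·
  (5,6): δ = 159.37°  ·
antipodal pairs: 2

count = 2; pairs: (0,3), (2,5)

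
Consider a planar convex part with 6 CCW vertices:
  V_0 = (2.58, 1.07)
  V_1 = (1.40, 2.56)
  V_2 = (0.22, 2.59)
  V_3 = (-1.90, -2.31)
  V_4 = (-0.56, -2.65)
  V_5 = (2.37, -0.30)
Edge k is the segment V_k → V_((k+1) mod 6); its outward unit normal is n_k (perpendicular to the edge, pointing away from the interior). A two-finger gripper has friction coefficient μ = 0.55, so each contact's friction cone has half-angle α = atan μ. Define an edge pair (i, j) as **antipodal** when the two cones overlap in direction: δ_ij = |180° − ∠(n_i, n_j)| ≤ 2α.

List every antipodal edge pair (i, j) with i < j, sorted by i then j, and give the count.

count = 5; pairs: (0,3), (1,3), (1,4), (2,4), (2,5)

α = atan 0.55 = 28.81°;  2α = 57.62°
n_0 = (+0.7839, +0.6208)
n_1 = (+0.0254, +0.9997)
n_2 = (-0.9178, +0.3971)
n_3 = (-0.2459, -0.9693)
n_4 = (+0.6257, -0.7801)
n_5 = (+0.9885, -0.1515)
  (0,1): δ = 129.83°  ·
  (0,2): δ = 61.77°  ·
  (0,3): δ = 37.39°  ✓
  (0,4): δ = 90.35°  ·
  (0,5): δ = 132.91°  ·
  (1,2): δ = 111.94°  ·
  (1,3): δ = 12.78°  ✓
  (1,4): δ = 40.19°  ✓
  (1,5): δ = 82.74°  ·
  (2,3): δ = 80.84°  ·
  (2,4): δ = 27.87°  ✓
  (2,5): δ = 14.68°  ✓
  (3,4): δ = 127.03°  ·
  (3,5): δ = 84.48°  ·
  (4,5): δ = 137.45°  ·
antipodal pairs: 5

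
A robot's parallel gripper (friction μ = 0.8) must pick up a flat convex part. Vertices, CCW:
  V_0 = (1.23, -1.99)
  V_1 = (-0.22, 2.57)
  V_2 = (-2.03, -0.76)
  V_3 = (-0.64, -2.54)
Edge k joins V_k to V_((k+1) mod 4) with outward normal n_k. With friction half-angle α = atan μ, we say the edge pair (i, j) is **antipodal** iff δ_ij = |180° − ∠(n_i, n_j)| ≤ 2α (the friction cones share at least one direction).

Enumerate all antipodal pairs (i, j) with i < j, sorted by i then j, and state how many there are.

count = 3; pairs: (0,1), (0,2), (1,3)

α = atan 0.8 = 38.66°;  2α = 77.32°
n_0 = (+0.9530, +0.3030)
n_1 = (-0.8786, +0.4776)
n_2 = (-0.7882, -0.6155)
n_3 = (+0.2822, -0.9594)
  (0,1): δ = 46.17°  ✓
  (0,2): δ = 20.35°  ✓
  (0,3): δ = 88.75°  ·
  (1,2): δ = 113.49°  ·
  (1,3): δ = 45.08°  ✓
  (2,3): δ = 111.60°  ·
antipodal pairs: 3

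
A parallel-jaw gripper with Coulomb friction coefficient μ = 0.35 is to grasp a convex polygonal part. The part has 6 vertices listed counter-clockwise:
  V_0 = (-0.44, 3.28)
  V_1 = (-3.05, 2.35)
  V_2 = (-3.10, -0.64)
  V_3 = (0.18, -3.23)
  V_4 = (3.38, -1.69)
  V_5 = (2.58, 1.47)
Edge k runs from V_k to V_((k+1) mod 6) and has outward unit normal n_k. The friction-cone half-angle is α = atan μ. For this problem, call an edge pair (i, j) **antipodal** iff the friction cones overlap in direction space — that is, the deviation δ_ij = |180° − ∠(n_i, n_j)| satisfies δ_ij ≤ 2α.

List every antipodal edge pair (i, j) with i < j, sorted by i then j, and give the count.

count = 4; pairs: (0,3), (1,4), (2,4), (2,5)

α = atan 0.35 = 19.29°;  2α = 38.58°
n_0 = (-0.3357, +0.9420)
n_1 = (-0.9999, +0.0167)
n_2 = (-0.6197, -0.7848)
n_3 = (+0.4336, -0.9011)
n_4 = (+0.9694, +0.2454)
n_5 = (+0.5141, +0.8577)
  (0,1): δ = 110.57°  ·
  (0,2): δ = 57.91°  ·
  (0,3): δ = 6.09°  ✓
  (0,4): δ = 84.59°  ·
  (0,5): δ = 129.45°  ·
  (1,2): δ = 127.34°  ·
  (1,3): δ = 63.34°  ·
  (1,4): δ = 15.16°  ✓
  (1,5): δ = 60.02°  ·
  (2,3): δ = 116.00°  ·
  (2,4): δ = 37.50°  ✓
  (2,5): δ = 7.36°  ✓
  (3,4): δ = 101.49°  ·
  (3,5): δ = 56.64°  ·
  (4,5): δ = 135.14°  ·
antipodal pairs: 4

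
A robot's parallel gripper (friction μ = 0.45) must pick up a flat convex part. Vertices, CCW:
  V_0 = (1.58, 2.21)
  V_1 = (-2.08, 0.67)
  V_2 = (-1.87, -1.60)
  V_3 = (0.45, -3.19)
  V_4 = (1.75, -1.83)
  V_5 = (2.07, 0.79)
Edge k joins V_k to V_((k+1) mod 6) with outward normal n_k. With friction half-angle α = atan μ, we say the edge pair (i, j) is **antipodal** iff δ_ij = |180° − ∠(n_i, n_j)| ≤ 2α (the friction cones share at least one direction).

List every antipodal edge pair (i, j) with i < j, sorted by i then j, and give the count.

count = 4; pairs: (0,3), (1,4), (1,5), (2,5)

α = atan 0.45 = 24.23°;  2α = 48.46°
n_0 = (-0.3878, +0.9217)
n_1 = (-0.9957, -0.0921)
n_2 = (-0.5653, -0.8249)
n_3 = (+0.7229, -0.6910)
n_4 = (+0.9926, -0.1212)
n_5 = (+0.9453, +0.3262)
  (0,1): δ = 107.53°  ·
  (0,2): δ = 57.24°  ·
  (0,3): δ = 23.47°  ✓
  (0,4): δ = 60.22°  ·
  (0,5): δ = 86.22°  ·
  (1,2): δ = 129.71°  ·
  (1,3): δ = 48.99°  ·
  (1,4): δ = 12.25°  ✓
  (1,5): δ = 13.75°  ✓
  (2,3): δ = 99.28°  ·
  (2,4): δ = 62.54°  ·
  (2,5): δ = 36.54°  ✓
  (3,4): δ = 143.26°  ·
  (3,5): δ = 117.25°  ·
  (4,5): δ = 154.00°  ·
antipodal pairs: 4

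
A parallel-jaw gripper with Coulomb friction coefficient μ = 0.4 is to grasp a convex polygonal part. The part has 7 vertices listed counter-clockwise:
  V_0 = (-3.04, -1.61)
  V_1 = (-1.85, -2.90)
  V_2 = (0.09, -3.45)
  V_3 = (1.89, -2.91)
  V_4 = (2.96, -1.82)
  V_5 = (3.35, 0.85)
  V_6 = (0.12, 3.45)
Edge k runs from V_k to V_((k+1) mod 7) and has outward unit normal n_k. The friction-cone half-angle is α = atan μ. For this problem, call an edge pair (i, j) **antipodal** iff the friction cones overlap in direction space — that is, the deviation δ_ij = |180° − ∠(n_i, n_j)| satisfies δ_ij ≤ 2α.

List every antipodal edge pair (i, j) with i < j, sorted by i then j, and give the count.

count = 5; pairs: (0,5), (1,5), (2,6), (3,6), (4,6)

α = atan 0.4 = 21.80°;  2α = 43.60°
n_0 = (-0.7350, -0.6780)
n_1 = (-0.2728, -0.9621)
n_2 = (+0.2873, -0.9578)
n_3 = (+0.7136, -0.7005)
n_4 = (+0.9895, -0.1445)
n_5 = (+0.6270, +0.7790)
n_6 = (-0.8482, +0.5297)
  (0,1): δ = 148.52°  ·
  (0,2): δ = 115.99°  ·
  (0,3): δ = 87.16°  ·
  (0,4): δ = 51.00°  ·
  (0,5): δ = 8.48°  ✓
  (0,6): δ = 105.32°  ·
  (1,2): δ = 147.47°  ·
  (1,3): δ = 118.64°  ·
  (1,4): δ = 82.48°  ·
  (1,5): δ = 23.00°  ✓
  (1,6): δ = 73.84°  ·
  (2,3): δ = 151.17°  ·
  (2,4): δ = 115.01°  ·
  (2,5): δ = 55.53°  ·
  (2,6): δ = 41.32°  ✓
  (3,4): δ = 143.84°  ·
  (3,5): δ = 84.36°  ·
  (3,6): δ = 12.48°  ✓
  (4,5): δ = 120.52°  ·
  (4,6): δ = 23.67°  ✓
  (5,6): δ = 83.15°  ·
antipodal pairs: 5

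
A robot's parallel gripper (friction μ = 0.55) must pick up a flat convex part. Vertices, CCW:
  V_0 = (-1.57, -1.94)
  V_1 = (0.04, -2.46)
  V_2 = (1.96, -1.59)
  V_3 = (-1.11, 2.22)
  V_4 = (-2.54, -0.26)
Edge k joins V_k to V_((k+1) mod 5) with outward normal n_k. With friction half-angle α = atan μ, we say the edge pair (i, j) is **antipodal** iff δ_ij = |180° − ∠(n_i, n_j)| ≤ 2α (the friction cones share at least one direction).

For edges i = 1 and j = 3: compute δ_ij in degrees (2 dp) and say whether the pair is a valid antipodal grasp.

δ = 35.66°, valid

α = atan 0.55 = 28.81°;  2α = 57.62°
edge 1: e_1 = (+1.92, +0.87);  n_1 = (+0.4127, -0.9109)
edge 3: e_3 = (-1.43, -2.48);  n_3 = (-0.8663, +0.4995)
∠(n_1, n_3) = 144.34°
δ = |180° − 144.34°| = 35.66°
35.66° ≤ 2α = 57.62°  →  valid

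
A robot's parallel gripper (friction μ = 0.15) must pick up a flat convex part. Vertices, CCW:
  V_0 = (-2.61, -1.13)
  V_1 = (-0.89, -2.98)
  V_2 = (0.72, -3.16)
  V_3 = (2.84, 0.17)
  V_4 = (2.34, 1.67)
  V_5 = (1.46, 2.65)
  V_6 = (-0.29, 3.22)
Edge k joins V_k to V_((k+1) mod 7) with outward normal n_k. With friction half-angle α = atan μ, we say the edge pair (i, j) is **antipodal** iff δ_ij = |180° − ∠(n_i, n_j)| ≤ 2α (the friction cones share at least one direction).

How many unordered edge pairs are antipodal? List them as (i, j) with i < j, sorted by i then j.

α = atan 0.15 = 8.53°;  2α = 17.06°
n_0 = (-0.7324, -0.6809)
n_1 = (-0.1111, -0.9938)
n_2 = (+0.8436, -0.5370)
n_3 = (+0.9487, +0.3162)
n_4 = (+0.7440, +0.6681)
n_5 = (+0.3097, +0.9508)
n_6 = (-0.8824, +0.4706)
  (0,1): δ = 139.29°  ·
  (0,2): δ = 75.40°  ·
  (0,3): δ = 24.48°  ·
  (0,4): δ = 0.99°  ✓
  (0,5): δ = 29.04°  ·
  (0,6): δ = 109.01°  ·
  (1,2): δ = 116.10°  ·
  (1,3): δ = 65.19°  ·
  (1,4): δ = 41.70°  ·
  (1,5): δ = 11.66°  ✓
  (1,6): δ = 68.31°  ·
  (2,3): δ = 129.08°  ·
  (2,4): δ = 105.60°  ·
  (2,5): δ = 75.56°  ·
  (2,6): δ = 4.41°  ✓
  (3,4): δ = 156.51°  ·
  (3,5): δ = 126.48°  ·
  (3,6): δ = 46.51°  ·
  (4,5): δ = 149.96°  ·
  (4,6): δ = 70.00°  ·
  (5,6): δ = 100.03°  ·
antipodal pairs: 3

count = 3; pairs: (0,4), (1,5), (2,6)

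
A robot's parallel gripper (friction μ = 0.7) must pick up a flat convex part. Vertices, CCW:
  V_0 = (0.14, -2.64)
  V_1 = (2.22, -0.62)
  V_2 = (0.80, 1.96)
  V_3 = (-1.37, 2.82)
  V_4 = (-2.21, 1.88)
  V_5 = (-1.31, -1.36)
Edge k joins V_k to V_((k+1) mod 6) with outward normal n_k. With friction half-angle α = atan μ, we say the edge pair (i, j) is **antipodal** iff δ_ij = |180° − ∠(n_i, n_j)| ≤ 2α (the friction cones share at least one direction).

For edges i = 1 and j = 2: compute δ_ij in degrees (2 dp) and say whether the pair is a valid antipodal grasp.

α = atan 0.7 = 34.99°;  2α = 69.98°
edge 1: e_1 = (-1.42, +2.58);  n_1 = (+0.8761, +0.4822)
edge 2: e_2 = (-2.17, +0.86);  n_2 = (+0.3684, +0.9297)
∠(n_1, n_2) = 39.55°
δ = |180° − 39.55°| = 140.45°
140.45° > 2α = 69.98°  →  invalid

δ = 140.45°, invalid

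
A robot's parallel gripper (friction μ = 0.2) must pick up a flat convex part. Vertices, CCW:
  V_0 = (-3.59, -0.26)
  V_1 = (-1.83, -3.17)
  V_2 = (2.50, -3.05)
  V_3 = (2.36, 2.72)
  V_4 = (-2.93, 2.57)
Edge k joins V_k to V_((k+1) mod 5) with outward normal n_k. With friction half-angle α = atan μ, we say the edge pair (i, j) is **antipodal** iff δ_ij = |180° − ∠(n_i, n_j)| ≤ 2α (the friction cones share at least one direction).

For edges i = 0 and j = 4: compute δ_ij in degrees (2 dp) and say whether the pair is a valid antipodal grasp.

α = atan 0.2 = 11.31°;  2α = 22.62°
edge 0: e_0 = (+1.76, -2.91);  n_0 = (-0.8557, -0.5175)
edge 4: e_4 = (-0.66, -2.83);  n_4 = (-0.9739, +0.2271)
∠(n_0, n_4) = 44.29°
δ = |180° − 44.29°| = 135.71°
135.71° > 2α = 22.62°  →  invalid

δ = 135.71°, invalid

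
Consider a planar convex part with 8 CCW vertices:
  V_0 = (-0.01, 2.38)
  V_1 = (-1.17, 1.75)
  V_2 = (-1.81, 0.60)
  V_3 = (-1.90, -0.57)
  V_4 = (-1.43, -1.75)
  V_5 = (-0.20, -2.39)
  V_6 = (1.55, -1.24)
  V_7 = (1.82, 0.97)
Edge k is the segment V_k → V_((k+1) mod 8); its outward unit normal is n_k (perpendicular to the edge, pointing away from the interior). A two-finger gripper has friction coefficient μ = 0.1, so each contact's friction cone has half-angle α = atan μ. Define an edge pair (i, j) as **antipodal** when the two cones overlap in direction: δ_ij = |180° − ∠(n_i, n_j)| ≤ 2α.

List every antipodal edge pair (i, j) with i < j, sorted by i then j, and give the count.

count = 3; pairs: (0,5), (2,6), (4,7)

α = atan 0.1 = 5.71°;  2α = 11.42°
n_0 = (-0.4773, +0.8788)
n_1 = (-0.8738, +0.4863)
n_2 = (-0.9971, +0.0767)
n_3 = (-0.9290, -0.3700)
n_4 = (-0.4616, -0.8871)
n_5 = (+0.5492, -0.8357)
n_6 = (+0.9926, -0.1213)
n_7 = (+0.6103, +0.7921)
  (0,1): δ = 147.60°  ·
  (0,2): δ = 122.91°  ·
  (0,3): δ = 96.79°  ·
  (0,4): δ = 56.00°  ·
  (0,5): δ = 4.80°  ✓
  (0,6): δ = 54.53°  ·
  (0,7): δ = 113.88°  ·
  (1,2): δ = 155.30°  ·
  (1,3): δ = 129.19°  ·
  (1,4): δ = 88.39°  ·
  (1,5): δ = 27.59°  ·
  (1,6): δ = 22.13°  ·
  (1,7): δ = 81.48°  ·
  (2,3): δ = 153.88°  ·
  (2,4): δ = 113.09°  ·
  (2,5): δ = 52.29°  ·
  (2,6): δ = 2.57°  ✓
  (2,7): δ = 56.78°  ·
  (3,4): δ = 139.21°  ·
  (3,5): δ = 78.41°  ·
  (3,6): δ = 28.68°  ·
  (3,7): δ = 30.67°  ·
  (4,5): δ = 119.20°  ·
  (4,6): δ = 69.48°  ·
  (4,7): δ = 10.12°  ✓
  (5,6): δ = 130.28°  ·
  (5,7): δ = 70.92°  ·
  (6,7): δ = 120.65°  ·
antipodal pairs: 3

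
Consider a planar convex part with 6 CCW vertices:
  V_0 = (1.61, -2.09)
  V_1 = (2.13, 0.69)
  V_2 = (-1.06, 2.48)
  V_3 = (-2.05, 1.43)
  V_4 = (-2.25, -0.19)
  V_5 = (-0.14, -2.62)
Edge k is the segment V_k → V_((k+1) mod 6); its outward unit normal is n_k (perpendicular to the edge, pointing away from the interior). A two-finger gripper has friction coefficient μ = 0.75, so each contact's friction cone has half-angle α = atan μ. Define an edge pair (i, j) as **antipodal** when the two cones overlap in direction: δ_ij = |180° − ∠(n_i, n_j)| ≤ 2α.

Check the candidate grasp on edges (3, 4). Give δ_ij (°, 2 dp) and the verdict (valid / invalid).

α = atan 0.75 = 36.87°;  2α = 73.74°
edge 3: e_3 = (-0.20, -1.62);  n_3 = (-0.9925, +0.1225)
edge 4: e_4 = (+2.11, -2.43);  n_4 = (-0.7551, -0.6556)
∠(n_3, n_4) = 48.01°
δ = |180° − 48.01°| = 131.99°
131.99° > 2α = 73.74°  →  invalid

δ = 131.99°, invalid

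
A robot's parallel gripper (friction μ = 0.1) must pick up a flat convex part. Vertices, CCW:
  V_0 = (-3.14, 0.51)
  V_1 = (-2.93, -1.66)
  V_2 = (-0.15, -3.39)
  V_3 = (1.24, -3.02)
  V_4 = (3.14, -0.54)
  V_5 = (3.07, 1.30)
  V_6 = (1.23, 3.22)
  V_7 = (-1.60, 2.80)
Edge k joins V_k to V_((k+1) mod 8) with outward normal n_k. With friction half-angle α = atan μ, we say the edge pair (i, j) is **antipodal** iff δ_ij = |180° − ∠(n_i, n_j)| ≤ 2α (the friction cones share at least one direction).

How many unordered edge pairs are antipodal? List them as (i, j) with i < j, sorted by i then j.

α = atan 0.1 = 5.71°;  2α = 11.42°
n_0 = (-0.9954, -0.0963)
n_1 = (-0.5284, -0.8490)
n_2 = (+0.2572, -0.9664)
n_3 = (+0.7938, -0.6082)
n_4 = (+0.9993, +0.0380)
n_5 = (+0.7220, +0.6919)
n_6 = (-0.1468, +0.9892)
n_7 = (-0.8298, +0.5580)
  (0,1): δ = 127.42°  ·
  (0,2): δ = 80.62°  ·
  (0,3): δ = 42.98°  ·
  (0,4): δ = 3.35°  ✓
  (0,5): δ = 38.25°  ·
  (0,6): δ = 92.91°  ·
  (0,7): δ = 140.55°  ·
  (1,2): δ = 133.20°  ·
  (1,3): δ = 95.56°  ·
  (1,4): δ = 55.93°  ·
  (1,5): δ = 14.32°  ·
  (1,6): δ = 40.34°  ·
  (1,7): δ = 87.97°  ·
  (2,3): δ = 142.36°  ·
  (2,4): δ = 102.73°  ·
  (2,5): δ = 61.12°  ·
  (2,6): δ = 6.46°  ✓
  (2,7): δ = 41.17°  ·
  (3,4): δ = 140.36°  ·
  (3,5): δ = 98.76°  ·
  (3,6): δ = 44.10°  ·
  (3,7): δ = 3.54°  ✓
  (4,5): δ = 138.40°  ·
  (4,6): δ = 83.74°  ·
  (4,7): δ = 36.10°  ·
  (5,6): δ = 125.34°  ·
  (5,7): δ = 77.70°  ·
  (6,7): δ = 132.36°  ·
antipodal pairs: 3

count = 3; pairs: (0,4), (2,6), (3,7)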